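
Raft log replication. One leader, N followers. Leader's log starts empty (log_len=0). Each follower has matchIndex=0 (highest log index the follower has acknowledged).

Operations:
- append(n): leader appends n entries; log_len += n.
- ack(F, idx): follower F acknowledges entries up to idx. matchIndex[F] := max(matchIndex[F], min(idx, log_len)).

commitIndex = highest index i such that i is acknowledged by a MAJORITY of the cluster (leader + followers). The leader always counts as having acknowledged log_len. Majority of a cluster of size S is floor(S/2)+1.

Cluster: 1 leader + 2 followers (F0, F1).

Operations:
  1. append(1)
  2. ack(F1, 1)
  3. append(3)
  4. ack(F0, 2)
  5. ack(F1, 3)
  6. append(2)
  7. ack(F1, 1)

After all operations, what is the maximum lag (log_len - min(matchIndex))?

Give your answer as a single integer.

Answer: 4

Derivation:
Op 1: append 1 -> log_len=1
Op 2: F1 acks idx 1 -> match: F0=0 F1=1; commitIndex=1
Op 3: append 3 -> log_len=4
Op 4: F0 acks idx 2 -> match: F0=2 F1=1; commitIndex=2
Op 5: F1 acks idx 3 -> match: F0=2 F1=3; commitIndex=3
Op 6: append 2 -> log_len=6
Op 7: F1 acks idx 1 -> match: F0=2 F1=3; commitIndex=3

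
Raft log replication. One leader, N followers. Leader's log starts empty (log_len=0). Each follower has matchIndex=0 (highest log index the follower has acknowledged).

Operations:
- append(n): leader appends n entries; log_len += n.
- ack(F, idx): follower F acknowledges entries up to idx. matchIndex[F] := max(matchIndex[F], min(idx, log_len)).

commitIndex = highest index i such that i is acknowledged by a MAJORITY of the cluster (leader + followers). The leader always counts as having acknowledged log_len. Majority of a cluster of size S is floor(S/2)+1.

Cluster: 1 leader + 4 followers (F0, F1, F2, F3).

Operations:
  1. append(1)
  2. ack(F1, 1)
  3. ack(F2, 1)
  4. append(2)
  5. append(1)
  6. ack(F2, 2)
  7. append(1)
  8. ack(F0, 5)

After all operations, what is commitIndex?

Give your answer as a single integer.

Answer: 2

Derivation:
Op 1: append 1 -> log_len=1
Op 2: F1 acks idx 1 -> match: F0=0 F1=1 F2=0 F3=0; commitIndex=0
Op 3: F2 acks idx 1 -> match: F0=0 F1=1 F2=1 F3=0; commitIndex=1
Op 4: append 2 -> log_len=3
Op 5: append 1 -> log_len=4
Op 6: F2 acks idx 2 -> match: F0=0 F1=1 F2=2 F3=0; commitIndex=1
Op 7: append 1 -> log_len=5
Op 8: F0 acks idx 5 -> match: F0=5 F1=1 F2=2 F3=0; commitIndex=2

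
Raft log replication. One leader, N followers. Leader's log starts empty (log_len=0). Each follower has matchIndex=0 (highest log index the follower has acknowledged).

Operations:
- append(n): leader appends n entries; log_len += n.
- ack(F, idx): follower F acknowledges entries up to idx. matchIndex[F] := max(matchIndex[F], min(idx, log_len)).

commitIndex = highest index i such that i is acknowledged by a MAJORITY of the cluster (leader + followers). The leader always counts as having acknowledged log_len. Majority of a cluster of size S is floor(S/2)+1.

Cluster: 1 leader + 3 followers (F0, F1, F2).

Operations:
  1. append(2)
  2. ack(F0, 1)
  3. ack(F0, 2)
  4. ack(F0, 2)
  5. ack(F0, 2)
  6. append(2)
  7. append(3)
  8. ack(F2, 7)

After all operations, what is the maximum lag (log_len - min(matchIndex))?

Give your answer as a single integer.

Op 1: append 2 -> log_len=2
Op 2: F0 acks idx 1 -> match: F0=1 F1=0 F2=0; commitIndex=0
Op 3: F0 acks idx 2 -> match: F0=2 F1=0 F2=0; commitIndex=0
Op 4: F0 acks idx 2 -> match: F0=2 F1=0 F2=0; commitIndex=0
Op 5: F0 acks idx 2 -> match: F0=2 F1=0 F2=0; commitIndex=0
Op 6: append 2 -> log_len=4
Op 7: append 3 -> log_len=7
Op 8: F2 acks idx 7 -> match: F0=2 F1=0 F2=7; commitIndex=2

Answer: 7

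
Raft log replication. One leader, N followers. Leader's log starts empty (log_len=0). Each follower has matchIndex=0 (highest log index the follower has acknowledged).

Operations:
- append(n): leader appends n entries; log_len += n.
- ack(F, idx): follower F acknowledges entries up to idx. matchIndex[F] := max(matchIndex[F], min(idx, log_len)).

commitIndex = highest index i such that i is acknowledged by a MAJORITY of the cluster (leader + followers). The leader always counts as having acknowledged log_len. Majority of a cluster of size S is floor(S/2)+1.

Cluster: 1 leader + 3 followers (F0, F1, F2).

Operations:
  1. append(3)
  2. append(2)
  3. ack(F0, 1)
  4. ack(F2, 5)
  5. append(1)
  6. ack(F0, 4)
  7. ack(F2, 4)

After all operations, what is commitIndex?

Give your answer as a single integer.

Op 1: append 3 -> log_len=3
Op 2: append 2 -> log_len=5
Op 3: F0 acks idx 1 -> match: F0=1 F1=0 F2=0; commitIndex=0
Op 4: F2 acks idx 5 -> match: F0=1 F1=0 F2=5; commitIndex=1
Op 5: append 1 -> log_len=6
Op 6: F0 acks idx 4 -> match: F0=4 F1=0 F2=5; commitIndex=4
Op 7: F2 acks idx 4 -> match: F0=4 F1=0 F2=5; commitIndex=4

Answer: 4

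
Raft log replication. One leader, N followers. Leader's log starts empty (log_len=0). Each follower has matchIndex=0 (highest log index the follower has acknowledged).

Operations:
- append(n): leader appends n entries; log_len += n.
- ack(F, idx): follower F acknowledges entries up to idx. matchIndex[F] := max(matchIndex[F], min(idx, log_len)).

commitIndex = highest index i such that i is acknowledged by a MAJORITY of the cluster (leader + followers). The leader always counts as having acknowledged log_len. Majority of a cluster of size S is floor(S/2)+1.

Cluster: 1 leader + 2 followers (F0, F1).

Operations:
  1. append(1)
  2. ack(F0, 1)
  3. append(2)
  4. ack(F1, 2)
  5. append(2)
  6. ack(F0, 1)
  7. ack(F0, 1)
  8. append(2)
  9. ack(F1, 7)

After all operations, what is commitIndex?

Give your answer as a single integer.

Op 1: append 1 -> log_len=1
Op 2: F0 acks idx 1 -> match: F0=1 F1=0; commitIndex=1
Op 3: append 2 -> log_len=3
Op 4: F1 acks idx 2 -> match: F0=1 F1=2; commitIndex=2
Op 5: append 2 -> log_len=5
Op 6: F0 acks idx 1 -> match: F0=1 F1=2; commitIndex=2
Op 7: F0 acks idx 1 -> match: F0=1 F1=2; commitIndex=2
Op 8: append 2 -> log_len=7
Op 9: F1 acks idx 7 -> match: F0=1 F1=7; commitIndex=7

Answer: 7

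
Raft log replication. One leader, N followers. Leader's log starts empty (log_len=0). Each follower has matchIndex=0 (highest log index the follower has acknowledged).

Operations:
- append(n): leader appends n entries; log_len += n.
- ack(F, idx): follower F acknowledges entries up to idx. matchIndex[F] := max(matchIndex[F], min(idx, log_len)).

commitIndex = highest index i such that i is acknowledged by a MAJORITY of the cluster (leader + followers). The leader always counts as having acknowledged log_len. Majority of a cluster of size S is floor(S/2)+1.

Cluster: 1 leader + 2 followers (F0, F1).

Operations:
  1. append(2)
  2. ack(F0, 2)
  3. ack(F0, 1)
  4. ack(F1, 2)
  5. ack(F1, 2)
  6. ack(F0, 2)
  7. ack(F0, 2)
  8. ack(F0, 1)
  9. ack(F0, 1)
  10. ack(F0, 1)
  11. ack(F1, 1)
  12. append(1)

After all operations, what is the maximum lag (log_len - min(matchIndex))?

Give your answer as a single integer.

Op 1: append 2 -> log_len=2
Op 2: F0 acks idx 2 -> match: F0=2 F1=0; commitIndex=2
Op 3: F0 acks idx 1 -> match: F0=2 F1=0; commitIndex=2
Op 4: F1 acks idx 2 -> match: F0=2 F1=2; commitIndex=2
Op 5: F1 acks idx 2 -> match: F0=2 F1=2; commitIndex=2
Op 6: F0 acks idx 2 -> match: F0=2 F1=2; commitIndex=2
Op 7: F0 acks idx 2 -> match: F0=2 F1=2; commitIndex=2
Op 8: F0 acks idx 1 -> match: F0=2 F1=2; commitIndex=2
Op 9: F0 acks idx 1 -> match: F0=2 F1=2; commitIndex=2
Op 10: F0 acks idx 1 -> match: F0=2 F1=2; commitIndex=2
Op 11: F1 acks idx 1 -> match: F0=2 F1=2; commitIndex=2
Op 12: append 1 -> log_len=3

Answer: 1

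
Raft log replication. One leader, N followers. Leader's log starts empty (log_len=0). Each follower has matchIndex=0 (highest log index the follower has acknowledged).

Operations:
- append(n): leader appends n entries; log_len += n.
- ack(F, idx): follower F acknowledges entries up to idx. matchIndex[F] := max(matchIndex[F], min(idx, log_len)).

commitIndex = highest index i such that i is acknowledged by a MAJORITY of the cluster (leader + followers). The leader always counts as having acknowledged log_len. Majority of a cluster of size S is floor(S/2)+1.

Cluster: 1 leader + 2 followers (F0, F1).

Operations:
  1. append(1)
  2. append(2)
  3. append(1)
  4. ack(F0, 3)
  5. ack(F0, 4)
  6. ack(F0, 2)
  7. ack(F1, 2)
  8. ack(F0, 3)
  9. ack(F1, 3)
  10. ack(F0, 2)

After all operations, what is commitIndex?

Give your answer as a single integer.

Answer: 4

Derivation:
Op 1: append 1 -> log_len=1
Op 2: append 2 -> log_len=3
Op 3: append 1 -> log_len=4
Op 4: F0 acks idx 3 -> match: F0=3 F1=0; commitIndex=3
Op 5: F0 acks idx 4 -> match: F0=4 F1=0; commitIndex=4
Op 6: F0 acks idx 2 -> match: F0=4 F1=0; commitIndex=4
Op 7: F1 acks idx 2 -> match: F0=4 F1=2; commitIndex=4
Op 8: F0 acks idx 3 -> match: F0=4 F1=2; commitIndex=4
Op 9: F1 acks idx 3 -> match: F0=4 F1=3; commitIndex=4
Op 10: F0 acks idx 2 -> match: F0=4 F1=3; commitIndex=4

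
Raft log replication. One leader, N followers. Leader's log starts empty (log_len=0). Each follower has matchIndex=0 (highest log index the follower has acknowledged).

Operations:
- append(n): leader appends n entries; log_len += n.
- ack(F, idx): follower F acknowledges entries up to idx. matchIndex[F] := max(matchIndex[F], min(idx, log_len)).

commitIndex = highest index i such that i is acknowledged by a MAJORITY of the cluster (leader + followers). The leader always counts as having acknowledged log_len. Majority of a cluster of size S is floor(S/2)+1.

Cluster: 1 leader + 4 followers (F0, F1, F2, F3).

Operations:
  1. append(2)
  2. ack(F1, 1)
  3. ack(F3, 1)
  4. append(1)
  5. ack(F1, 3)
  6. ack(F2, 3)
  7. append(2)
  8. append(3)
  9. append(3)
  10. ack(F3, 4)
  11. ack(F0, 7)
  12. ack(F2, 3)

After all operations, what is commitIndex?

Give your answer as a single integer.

Op 1: append 2 -> log_len=2
Op 2: F1 acks idx 1 -> match: F0=0 F1=1 F2=0 F3=0; commitIndex=0
Op 3: F3 acks idx 1 -> match: F0=0 F1=1 F2=0 F3=1; commitIndex=1
Op 4: append 1 -> log_len=3
Op 5: F1 acks idx 3 -> match: F0=0 F1=3 F2=0 F3=1; commitIndex=1
Op 6: F2 acks idx 3 -> match: F0=0 F1=3 F2=3 F3=1; commitIndex=3
Op 7: append 2 -> log_len=5
Op 8: append 3 -> log_len=8
Op 9: append 3 -> log_len=11
Op 10: F3 acks idx 4 -> match: F0=0 F1=3 F2=3 F3=4; commitIndex=3
Op 11: F0 acks idx 7 -> match: F0=7 F1=3 F2=3 F3=4; commitIndex=4
Op 12: F2 acks idx 3 -> match: F0=7 F1=3 F2=3 F3=4; commitIndex=4

Answer: 4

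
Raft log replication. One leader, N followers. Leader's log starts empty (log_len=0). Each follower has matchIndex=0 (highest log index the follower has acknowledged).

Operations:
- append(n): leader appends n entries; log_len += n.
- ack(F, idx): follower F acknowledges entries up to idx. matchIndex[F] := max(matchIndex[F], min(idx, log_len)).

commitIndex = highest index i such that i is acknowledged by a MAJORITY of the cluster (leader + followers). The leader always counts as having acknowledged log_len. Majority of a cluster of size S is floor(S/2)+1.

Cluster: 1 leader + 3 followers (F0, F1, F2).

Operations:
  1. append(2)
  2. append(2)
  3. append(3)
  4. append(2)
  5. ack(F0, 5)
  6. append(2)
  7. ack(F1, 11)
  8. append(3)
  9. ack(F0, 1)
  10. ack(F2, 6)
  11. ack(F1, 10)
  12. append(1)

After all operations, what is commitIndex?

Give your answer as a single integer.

Op 1: append 2 -> log_len=2
Op 2: append 2 -> log_len=4
Op 3: append 3 -> log_len=7
Op 4: append 2 -> log_len=9
Op 5: F0 acks idx 5 -> match: F0=5 F1=0 F2=0; commitIndex=0
Op 6: append 2 -> log_len=11
Op 7: F1 acks idx 11 -> match: F0=5 F1=11 F2=0; commitIndex=5
Op 8: append 3 -> log_len=14
Op 9: F0 acks idx 1 -> match: F0=5 F1=11 F2=0; commitIndex=5
Op 10: F2 acks idx 6 -> match: F0=5 F1=11 F2=6; commitIndex=6
Op 11: F1 acks idx 10 -> match: F0=5 F1=11 F2=6; commitIndex=6
Op 12: append 1 -> log_len=15

Answer: 6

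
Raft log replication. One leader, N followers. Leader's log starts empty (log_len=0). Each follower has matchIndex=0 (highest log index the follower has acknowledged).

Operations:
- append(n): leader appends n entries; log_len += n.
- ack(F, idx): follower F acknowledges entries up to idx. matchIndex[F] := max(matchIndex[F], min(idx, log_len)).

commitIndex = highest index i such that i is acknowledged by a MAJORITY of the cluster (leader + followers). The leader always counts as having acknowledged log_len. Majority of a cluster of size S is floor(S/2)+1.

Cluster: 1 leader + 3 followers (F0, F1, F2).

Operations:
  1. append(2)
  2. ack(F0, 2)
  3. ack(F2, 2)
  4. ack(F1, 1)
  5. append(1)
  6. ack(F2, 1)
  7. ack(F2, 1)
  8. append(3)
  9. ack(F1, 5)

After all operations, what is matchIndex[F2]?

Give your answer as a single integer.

Answer: 2

Derivation:
Op 1: append 2 -> log_len=2
Op 2: F0 acks idx 2 -> match: F0=2 F1=0 F2=0; commitIndex=0
Op 3: F2 acks idx 2 -> match: F0=2 F1=0 F2=2; commitIndex=2
Op 4: F1 acks idx 1 -> match: F0=2 F1=1 F2=2; commitIndex=2
Op 5: append 1 -> log_len=3
Op 6: F2 acks idx 1 -> match: F0=2 F1=1 F2=2; commitIndex=2
Op 7: F2 acks idx 1 -> match: F0=2 F1=1 F2=2; commitIndex=2
Op 8: append 3 -> log_len=6
Op 9: F1 acks idx 5 -> match: F0=2 F1=5 F2=2; commitIndex=2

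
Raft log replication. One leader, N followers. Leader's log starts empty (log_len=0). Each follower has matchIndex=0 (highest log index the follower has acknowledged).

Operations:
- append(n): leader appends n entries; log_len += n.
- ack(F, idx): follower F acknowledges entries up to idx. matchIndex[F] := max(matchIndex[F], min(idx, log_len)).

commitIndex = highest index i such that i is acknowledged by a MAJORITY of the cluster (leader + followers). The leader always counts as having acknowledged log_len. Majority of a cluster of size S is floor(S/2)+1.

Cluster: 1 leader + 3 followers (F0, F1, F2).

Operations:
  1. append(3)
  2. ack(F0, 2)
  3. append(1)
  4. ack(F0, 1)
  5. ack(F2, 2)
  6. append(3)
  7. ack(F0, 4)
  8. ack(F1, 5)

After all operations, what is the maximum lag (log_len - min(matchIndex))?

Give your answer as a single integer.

Op 1: append 3 -> log_len=3
Op 2: F0 acks idx 2 -> match: F0=2 F1=0 F2=0; commitIndex=0
Op 3: append 1 -> log_len=4
Op 4: F0 acks idx 1 -> match: F0=2 F1=0 F2=0; commitIndex=0
Op 5: F2 acks idx 2 -> match: F0=2 F1=0 F2=2; commitIndex=2
Op 6: append 3 -> log_len=7
Op 7: F0 acks idx 4 -> match: F0=4 F1=0 F2=2; commitIndex=2
Op 8: F1 acks idx 5 -> match: F0=4 F1=5 F2=2; commitIndex=4

Answer: 5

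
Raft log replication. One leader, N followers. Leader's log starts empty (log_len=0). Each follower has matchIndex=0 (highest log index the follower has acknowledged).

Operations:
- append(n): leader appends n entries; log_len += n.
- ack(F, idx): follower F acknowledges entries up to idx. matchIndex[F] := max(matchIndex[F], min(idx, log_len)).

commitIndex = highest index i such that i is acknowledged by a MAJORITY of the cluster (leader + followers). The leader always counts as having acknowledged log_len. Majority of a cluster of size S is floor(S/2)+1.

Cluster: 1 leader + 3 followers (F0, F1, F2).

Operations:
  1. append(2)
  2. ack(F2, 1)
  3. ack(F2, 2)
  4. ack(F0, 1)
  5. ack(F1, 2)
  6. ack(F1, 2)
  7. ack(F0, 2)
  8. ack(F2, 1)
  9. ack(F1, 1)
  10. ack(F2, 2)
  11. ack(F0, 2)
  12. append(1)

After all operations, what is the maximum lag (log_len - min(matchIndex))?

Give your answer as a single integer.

Answer: 1

Derivation:
Op 1: append 2 -> log_len=2
Op 2: F2 acks idx 1 -> match: F0=0 F1=0 F2=1; commitIndex=0
Op 3: F2 acks idx 2 -> match: F0=0 F1=0 F2=2; commitIndex=0
Op 4: F0 acks idx 1 -> match: F0=1 F1=0 F2=2; commitIndex=1
Op 5: F1 acks idx 2 -> match: F0=1 F1=2 F2=2; commitIndex=2
Op 6: F1 acks idx 2 -> match: F0=1 F1=2 F2=2; commitIndex=2
Op 7: F0 acks idx 2 -> match: F0=2 F1=2 F2=2; commitIndex=2
Op 8: F2 acks idx 1 -> match: F0=2 F1=2 F2=2; commitIndex=2
Op 9: F1 acks idx 1 -> match: F0=2 F1=2 F2=2; commitIndex=2
Op 10: F2 acks idx 2 -> match: F0=2 F1=2 F2=2; commitIndex=2
Op 11: F0 acks idx 2 -> match: F0=2 F1=2 F2=2; commitIndex=2
Op 12: append 1 -> log_len=3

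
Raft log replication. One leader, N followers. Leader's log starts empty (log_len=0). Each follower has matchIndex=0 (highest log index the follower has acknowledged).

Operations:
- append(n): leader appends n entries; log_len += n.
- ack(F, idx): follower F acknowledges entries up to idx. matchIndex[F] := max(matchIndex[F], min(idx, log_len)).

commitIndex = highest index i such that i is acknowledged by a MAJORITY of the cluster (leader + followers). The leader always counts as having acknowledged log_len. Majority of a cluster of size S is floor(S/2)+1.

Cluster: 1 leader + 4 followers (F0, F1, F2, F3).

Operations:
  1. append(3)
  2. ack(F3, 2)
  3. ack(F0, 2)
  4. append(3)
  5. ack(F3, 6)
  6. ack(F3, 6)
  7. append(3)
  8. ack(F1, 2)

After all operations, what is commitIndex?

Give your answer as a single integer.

Op 1: append 3 -> log_len=3
Op 2: F3 acks idx 2 -> match: F0=0 F1=0 F2=0 F3=2; commitIndex=0
Op 3: F0 acks idx 2 -> match: F0=2 F1=0 F2=0 F3=2; commitIndex=2
Op 4: append 3 -> log_len=6
Op 5: F3 acks idx 6 -> match: F0=2 F1=0 F2=0 F3=6; commitIndex=2
Op 6: F3 acks idx 6 -> match: F0=2 F1=0 F2=0 F3=6; commitIndex=2
Op 7: append 3 -> log_len=9
Op 8: F1 acks idx 2 -> match: F0=2 F1=2 F2=0 F3=6; commitIndex=2

Answer: 2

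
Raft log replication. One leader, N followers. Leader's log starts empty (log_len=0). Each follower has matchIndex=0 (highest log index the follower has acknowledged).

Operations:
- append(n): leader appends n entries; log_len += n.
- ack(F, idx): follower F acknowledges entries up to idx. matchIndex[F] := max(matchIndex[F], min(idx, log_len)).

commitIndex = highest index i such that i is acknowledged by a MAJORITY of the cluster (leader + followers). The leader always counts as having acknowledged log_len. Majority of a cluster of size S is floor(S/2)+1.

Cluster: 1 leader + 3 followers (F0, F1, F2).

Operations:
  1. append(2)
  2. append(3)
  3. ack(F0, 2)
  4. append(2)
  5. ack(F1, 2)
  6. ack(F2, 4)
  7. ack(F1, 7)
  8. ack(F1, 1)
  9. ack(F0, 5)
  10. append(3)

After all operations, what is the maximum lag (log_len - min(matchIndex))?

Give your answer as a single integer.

Op 1: append 2 -> log_len=2
Op 2: append 3 -> log_len=5
Op 3: F0 acks idx 2 -> match: F0=2 F1=0 F2=0; commitIndex=0
Op 4: append 2 -> log_len=7
Op 5: F1 acks idx 2 -> match: F0=2 F1=2 F2=0; commitIndex=2
Op 6: F2 acks idx 4 -> match: F0=2 F1=2 F2=4; commitIndex=2
Op 7: F1 acks idx 7 -> match: F0=2 F1=7 F2=4; commitIndex=4
Op 8: F1 acks idx 1 -> match: F0=2 F1=7 F2=4; commitIndex=4
Op 9: F0 acks idx 5 -> match: F0=5 F1=7 F2=4; commitIndex=5
Op 10: append 3 -> log_len=10

Answer: 6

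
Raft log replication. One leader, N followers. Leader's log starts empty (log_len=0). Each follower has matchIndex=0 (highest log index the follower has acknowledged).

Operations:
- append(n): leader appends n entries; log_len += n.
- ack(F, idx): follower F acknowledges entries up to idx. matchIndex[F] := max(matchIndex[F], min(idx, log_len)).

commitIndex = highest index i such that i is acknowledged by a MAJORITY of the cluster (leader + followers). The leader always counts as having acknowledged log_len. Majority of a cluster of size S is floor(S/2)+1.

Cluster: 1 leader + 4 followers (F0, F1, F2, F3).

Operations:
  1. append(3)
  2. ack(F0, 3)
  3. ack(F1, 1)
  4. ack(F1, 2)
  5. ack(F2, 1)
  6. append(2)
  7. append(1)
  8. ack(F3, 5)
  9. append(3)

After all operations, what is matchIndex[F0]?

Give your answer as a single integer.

Op 1: append 3 -> log_len=3
Op 2: F0 acks idx 3 -> match: F0=3 F1=0 F2=0 F3=0; commitIndex=0
Op 3: F1 acks idx 1 -> match: F0=3 F1=1 F2=0 F3=0; commitIndex=1
Op 4: F1 acks idx 2 -> match: F0=3 F1=2 F2=0 F3=0; commitIndex=2
Op 5: F2 acks idx 1 -> match: F0=3 F1=2 F2=1 F3=0; commitIndex=2
Op 6: append 2 -> log_len=5
Op 7: append 1 -> log_len=6
Op 8: F3 acks idx 5 -> match: F0=3 F1=2 F2=1 F3=5; commitIndex=3
Op 9: append 3 -> log_len=9

Answer: 3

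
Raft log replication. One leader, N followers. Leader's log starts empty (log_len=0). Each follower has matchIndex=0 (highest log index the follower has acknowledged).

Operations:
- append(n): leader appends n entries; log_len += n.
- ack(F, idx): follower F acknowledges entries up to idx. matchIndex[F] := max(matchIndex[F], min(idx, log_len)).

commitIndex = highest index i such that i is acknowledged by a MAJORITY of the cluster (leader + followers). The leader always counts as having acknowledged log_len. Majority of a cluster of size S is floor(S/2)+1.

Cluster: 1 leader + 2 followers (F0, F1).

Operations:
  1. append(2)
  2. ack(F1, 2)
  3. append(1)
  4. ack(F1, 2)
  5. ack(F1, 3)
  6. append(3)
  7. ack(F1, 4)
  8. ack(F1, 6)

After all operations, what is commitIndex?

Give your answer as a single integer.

Answer: 6

Derivation:
Op 1: append 2 -> log_len=2
Op 2: F1 acks idx 2 -> match: F0=0 F1=2; commitIndex=2
Op 3: append 1 -> log_len=3
Op 4: F1 acks idx 2 -> match: F0=0 F1=2; commitIndex=2
Op 5: F1 acks idx 3 -> match: F0=0 F1=3; commitIndex=3
Op 6: append 3 -> log_len=6
Op 7: F1 acks idx 4 -> match: F0=0 F1=4; commitIndex=4
Op 8: F1 acks idx 6 -> match: F0=0 F1=6; commitIndex=6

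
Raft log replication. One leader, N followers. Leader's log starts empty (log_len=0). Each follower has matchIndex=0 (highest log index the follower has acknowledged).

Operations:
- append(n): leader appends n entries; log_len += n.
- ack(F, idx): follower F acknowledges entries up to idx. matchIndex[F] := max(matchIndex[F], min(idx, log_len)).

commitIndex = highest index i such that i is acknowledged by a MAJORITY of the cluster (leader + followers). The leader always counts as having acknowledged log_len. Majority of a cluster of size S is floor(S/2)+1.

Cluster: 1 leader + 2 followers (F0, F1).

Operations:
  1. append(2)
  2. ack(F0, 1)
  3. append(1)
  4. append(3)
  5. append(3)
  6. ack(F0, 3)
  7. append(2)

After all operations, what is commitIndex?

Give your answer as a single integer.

Answer: 3

Derivation:
Op 1: append 2 -> log_len=2
Op 2: F0 acks idx 1 -> match: F0=1 F1=0; commitIndex=1
Op 3: append 1 -> log_len=3
Op 4: append 3 -> log_len=6
Op 5: append 3 -> log_len=9
Op 6: F0 acks idx 3 -> match: F0=3 F1=0; commitIndex=3
Op 7: append 2 -> log_len=11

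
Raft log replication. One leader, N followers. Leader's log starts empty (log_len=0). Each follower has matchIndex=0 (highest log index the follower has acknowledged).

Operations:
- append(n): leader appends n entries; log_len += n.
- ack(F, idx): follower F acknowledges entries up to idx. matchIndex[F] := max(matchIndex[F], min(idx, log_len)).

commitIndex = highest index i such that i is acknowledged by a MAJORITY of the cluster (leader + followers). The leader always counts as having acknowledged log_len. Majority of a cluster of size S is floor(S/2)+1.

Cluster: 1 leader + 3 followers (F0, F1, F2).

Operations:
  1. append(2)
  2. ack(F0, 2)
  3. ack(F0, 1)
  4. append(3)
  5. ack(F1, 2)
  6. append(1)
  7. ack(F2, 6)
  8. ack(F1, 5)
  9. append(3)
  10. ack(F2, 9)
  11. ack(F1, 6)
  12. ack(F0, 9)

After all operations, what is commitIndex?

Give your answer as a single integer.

Answer: 9

Derivation:
Op 1: append 2 -> log_len=2
Op 2: F0 acks idx 2 -> match: F0=2 F1=0 F2=0; commitIndex=0
Op 3: F0 acks idx 1 -> match: F0=2 F1=0 F2=0; commitIndex=0
Op 4: append 3 -> log_len=5
Op 5: F1 acks idx 2 -> match: F0=2 F1=2 F2=0; commitIndex=2
Op 6: append 1 -> log_len=6
Op 7: F2 acks idx 6 -> match: F0=2 F1=2 F2=6; commitIndex=2
Op 8: F1 acks idx 5 -> match: F0=2 F1=5 F2=6; commitIndex=5
Op 9: append 3 -> log_len=9
Op 10: F2 acks idx 9 -> match: F0=2 F1=5 F2=9; commitIndex=5
Op 11: F1 acks idx 6 -> match: F0=2 F1=6 F2=9; commitIndex=6
Op 12: F0 acks idx 9 -> match: F0=9 F1=6 F2=9; commitIndex=9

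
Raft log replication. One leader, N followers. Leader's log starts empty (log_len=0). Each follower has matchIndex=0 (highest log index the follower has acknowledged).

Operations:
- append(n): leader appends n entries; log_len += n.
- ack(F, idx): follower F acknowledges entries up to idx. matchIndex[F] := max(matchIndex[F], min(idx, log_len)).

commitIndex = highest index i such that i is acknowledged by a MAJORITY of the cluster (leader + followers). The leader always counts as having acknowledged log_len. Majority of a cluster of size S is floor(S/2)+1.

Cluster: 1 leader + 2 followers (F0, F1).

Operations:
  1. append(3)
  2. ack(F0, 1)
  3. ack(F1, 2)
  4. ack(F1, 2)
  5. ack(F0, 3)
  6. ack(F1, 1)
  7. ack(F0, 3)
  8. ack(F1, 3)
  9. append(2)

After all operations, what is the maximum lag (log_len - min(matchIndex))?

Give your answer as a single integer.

Op 1: append 3 -> log_len=3
Op 2: F0 acks idx 1 -> match: F0=1 F1=0; commitIndex=1
Op 3: F1 acks idx 2 -> match: F0=1 F1=2; commitIndex=2
Op 4: F1 acks idx 2 -> match: F0=1 F1=2; commitIndex=2
Op 5: F0 acks idx 3 -> match: F0=3 F1=2; commitIndex=3
Op 6: F1 acks idx 1 -> match: F0=3 F1=2; commitIndex=3
Op 7: F0 acks idx 3 -> match: F0=3 F1=2; commitIndex=3
Op 8: F1 acks idx 3 -> match: F0=3 F1=3; commitIndex=3
Op 9: append 2 -> log_len=5

Answer: 2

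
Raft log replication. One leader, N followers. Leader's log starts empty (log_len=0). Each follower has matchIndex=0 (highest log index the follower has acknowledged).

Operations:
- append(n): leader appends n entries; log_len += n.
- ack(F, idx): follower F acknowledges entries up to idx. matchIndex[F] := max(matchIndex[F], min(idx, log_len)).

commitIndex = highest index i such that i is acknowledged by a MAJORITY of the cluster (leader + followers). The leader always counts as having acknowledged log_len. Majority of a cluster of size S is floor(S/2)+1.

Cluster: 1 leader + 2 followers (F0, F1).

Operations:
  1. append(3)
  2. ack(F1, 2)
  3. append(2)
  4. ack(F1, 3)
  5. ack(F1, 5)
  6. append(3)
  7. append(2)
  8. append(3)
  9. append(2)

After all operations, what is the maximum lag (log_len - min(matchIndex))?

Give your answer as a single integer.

Op 1: append 3 -> log_len=3
Op 2: F1 acks idx 2 -> match: F0=0 F1=2; commitIndex=2
Op 3: append 2 -> log_len=5
Op 4: F1 acks idx 3 -> match: F0=0 F1=3; commitIndex=3
Op 5: F1 acks idx 5 -> match: F0=0 F1=5; commitIndex=5
Op 6: append 3 -> log_len=8
Op 7: append 2 -> log_len=10
Op 8: append 3 -> log_len=13
Op 9: append 2 -> log_len=15

Answer: 15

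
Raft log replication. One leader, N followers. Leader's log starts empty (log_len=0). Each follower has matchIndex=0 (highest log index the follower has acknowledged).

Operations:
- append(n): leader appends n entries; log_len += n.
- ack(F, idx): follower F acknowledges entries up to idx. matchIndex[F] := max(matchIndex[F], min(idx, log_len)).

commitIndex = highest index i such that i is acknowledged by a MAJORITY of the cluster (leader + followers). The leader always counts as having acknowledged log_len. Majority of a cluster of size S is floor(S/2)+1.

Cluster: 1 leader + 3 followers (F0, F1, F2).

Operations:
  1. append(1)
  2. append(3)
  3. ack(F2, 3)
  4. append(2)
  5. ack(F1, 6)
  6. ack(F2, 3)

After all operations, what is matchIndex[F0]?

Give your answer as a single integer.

Op 1: append 1 -> log_len=1
Op 2: append 3 -> log_len=4
Op 3: F2 acks idx 3 -> match: F0=0 F1=0 F2=3; commitIndex=0
Op 4: append 2 -> log_len=6
Op 5: F1 acks idx 6 -> match: F0=0 F1=6 F2=3; commitIndex=3
Op 6: F2 acks idx 3 -> match: F0=0 F1=6 F2=3; commitIndex=3

Answer: 0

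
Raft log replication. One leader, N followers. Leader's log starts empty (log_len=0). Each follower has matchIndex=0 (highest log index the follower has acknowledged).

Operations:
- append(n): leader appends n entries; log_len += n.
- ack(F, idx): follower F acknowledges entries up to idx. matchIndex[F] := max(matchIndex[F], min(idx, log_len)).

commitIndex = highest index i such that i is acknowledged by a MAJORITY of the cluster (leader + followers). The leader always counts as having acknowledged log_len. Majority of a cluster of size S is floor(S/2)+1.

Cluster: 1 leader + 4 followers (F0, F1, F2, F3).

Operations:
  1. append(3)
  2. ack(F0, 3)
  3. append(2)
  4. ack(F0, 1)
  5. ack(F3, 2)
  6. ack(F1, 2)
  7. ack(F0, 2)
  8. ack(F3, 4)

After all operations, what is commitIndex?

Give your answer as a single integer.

Op 1: append 3 -> log_len=3
Op 2: F0 acks idx 3 -> match: F0=3 F1=0 F2=0 F3=0; commitIndex=0
Op 3: append 2 -> log_len=5
Op 4: F0 acks idx 1 -> match: F0=3 F1=0 F2=0 F3=0; commitIndex=0
Op 5: F3 acks idx 2 -> match: F0=3 F1=0 F2=0 F3=2; commitIndex=2
Op 6: F1 acks idx 2 -> match: F0=3 F1=2 F2=0 F3=2; commitIndex=2
Op 7: F0 acks idx 2 -> match: F0=3 F1=2 F2=0 F3=2; commitIndex=2
Op 8: F3 acks idx 4 -> match: F0=3 F1=2 F2=0 F3=4; commitIndex=3

Answer: 3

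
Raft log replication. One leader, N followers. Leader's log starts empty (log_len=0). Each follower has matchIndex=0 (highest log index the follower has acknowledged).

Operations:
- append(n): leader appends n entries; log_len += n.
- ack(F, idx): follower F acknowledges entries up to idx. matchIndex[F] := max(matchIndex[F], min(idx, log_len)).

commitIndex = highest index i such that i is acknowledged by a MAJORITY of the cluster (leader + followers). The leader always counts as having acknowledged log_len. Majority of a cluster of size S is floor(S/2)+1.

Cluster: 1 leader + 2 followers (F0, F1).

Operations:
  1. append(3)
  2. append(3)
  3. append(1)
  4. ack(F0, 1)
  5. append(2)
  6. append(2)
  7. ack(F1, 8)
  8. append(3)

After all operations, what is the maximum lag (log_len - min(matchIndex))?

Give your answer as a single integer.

Answer: 13

Derivation:
Op 1: append 3 -> log_len=3
Op 2: append 3 -> log_len=6
Op 3: append 1 -> log_len=7
Op 4: F0 acks idx 1 -> match: F0=1 F1=0; commitIndex=1
Op 5: append 2 -> log_len=9
Op 6: append 2 -> log_len=11
Op 7: F1 acks idx 8 -> match: F0=1 F1=8; commitIndex=8
Op 8: append 3 -> log_len=14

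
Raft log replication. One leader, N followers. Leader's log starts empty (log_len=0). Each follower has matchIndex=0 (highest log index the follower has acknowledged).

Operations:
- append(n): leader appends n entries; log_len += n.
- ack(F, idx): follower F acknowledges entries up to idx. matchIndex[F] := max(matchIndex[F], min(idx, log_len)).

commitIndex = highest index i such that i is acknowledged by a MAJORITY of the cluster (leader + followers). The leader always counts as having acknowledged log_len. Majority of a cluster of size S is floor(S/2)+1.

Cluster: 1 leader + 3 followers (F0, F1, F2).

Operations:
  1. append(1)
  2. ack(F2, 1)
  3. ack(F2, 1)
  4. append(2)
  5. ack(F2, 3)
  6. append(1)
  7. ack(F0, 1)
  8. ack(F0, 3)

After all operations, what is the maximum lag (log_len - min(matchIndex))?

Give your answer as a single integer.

Op 1: append 1 -> log_len=1
Op 2: F2 acks idx 1 -> match: F0=0 F1=0 F2=1; commitIndex=0
Op 3: F2 acks idx 1 -> match: F0=0 F1=0 F2=1; commitIndex=0
Op 4: append 2 -> log_len=3
Op 5: F2 acks idx 3 -> match: F0=0 F1=0 F2=3; commitIndex=0
Op 6: append 1 -> log_len=4
Op 7: F0 acks idx 1 -> match: F0=1 F1=0 F2=3; commitIndex=1
Op 8: F0 acks idx 3 -> match: F0=3 F1=0 F2=3; commitIndex=3

Answer: 4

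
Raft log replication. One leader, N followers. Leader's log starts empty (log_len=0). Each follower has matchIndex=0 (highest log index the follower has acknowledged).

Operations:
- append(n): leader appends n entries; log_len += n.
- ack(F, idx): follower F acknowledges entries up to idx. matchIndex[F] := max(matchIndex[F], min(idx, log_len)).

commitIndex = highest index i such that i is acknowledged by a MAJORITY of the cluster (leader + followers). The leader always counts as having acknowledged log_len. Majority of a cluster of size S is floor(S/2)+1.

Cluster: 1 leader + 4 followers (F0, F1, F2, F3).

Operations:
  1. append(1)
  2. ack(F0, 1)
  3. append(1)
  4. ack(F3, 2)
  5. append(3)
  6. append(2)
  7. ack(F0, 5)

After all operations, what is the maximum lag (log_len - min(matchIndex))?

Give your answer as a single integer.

Answer: 7

Derivation:
Op 1: append 1 -> log_len=1
Op 2: F0 acks idx 1 -> match: F0=1 F1=0 F2=0 F3=0; commitIndex=0
Op 3: append 1 -> log_len=2
Op 4: F3 acks idx 2 -> match: F0=1 F1=0 F2=0 F3=2; commitIndex=1
Op 5: append 3 -> log_len=5
Op 6: append 2 -> log_len=7
Op 7: F0 acks idx 5 -> match: F0=5 F1=0 F2=0 F3=2; commitIndex=2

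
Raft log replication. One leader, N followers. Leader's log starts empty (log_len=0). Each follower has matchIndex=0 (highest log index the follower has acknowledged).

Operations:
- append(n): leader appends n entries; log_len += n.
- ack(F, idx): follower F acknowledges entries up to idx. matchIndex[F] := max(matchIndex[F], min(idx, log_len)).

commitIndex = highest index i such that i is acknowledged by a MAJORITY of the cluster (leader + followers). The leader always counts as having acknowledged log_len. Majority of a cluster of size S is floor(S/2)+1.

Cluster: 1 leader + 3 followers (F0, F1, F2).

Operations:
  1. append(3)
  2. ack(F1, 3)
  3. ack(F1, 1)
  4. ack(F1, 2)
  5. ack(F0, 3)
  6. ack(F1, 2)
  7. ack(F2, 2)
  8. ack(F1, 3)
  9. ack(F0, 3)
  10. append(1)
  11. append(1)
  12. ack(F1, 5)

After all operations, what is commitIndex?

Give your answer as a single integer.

Op 1: append 3 -> log_len=3
Op 2: F1 acks idx 3 -> match: F0=0 F1=3 F2=0; commitIndex=0
Op 3: F1 acks idx 1 -> match: F0=0 F1=3 F2=0; commitIndex=0
Op 4: F1 acks idx 2 -> match: F0=0 F1=3 F2=0; commitIndex=0
Op 5: F0 acks idx 3 -> match: F0=3 F1=3 F2=0; commitIndex=3
Op 6: F1 acks idx 2 -> match: F0=3 F1=3 F2=0; commitIndex=3
Op 7: F2 acks idx 2 -> match: F0=3 F1=3 F2=2; commitIndex=3
Op 8: F1 acks idx 3 -> match: F0=3 F1=3 F2=2; commitIndex=3
Op 9: F0 acks idx 3 -> match: F0=3 F1=3 F2=2; commitIndex=3
Op 10: append 1 -> log_len=4
Op 11: append 1 -> log_len=5
Op 12: F1 acks idx 5 -> match: F0=3 F1=5 F2=2; commitIndex=3

Answer: 3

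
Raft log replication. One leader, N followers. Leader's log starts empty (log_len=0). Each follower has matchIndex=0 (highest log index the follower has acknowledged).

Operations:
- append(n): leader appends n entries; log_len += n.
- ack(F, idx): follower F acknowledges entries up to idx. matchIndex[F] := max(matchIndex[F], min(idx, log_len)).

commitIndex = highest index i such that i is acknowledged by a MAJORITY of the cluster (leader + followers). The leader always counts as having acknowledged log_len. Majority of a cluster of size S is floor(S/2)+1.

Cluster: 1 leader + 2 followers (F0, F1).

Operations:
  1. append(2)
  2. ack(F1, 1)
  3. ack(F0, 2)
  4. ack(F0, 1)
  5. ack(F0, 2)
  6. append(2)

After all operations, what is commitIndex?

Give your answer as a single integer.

Op 1: append 2 -> log_len=2
Op 2: F1 acks idx 1 -> match: F0=0 F1=1; commitIndex=1
Op 3: F0 acks idx 2 -> match: F0=2 F1=1; commitIndex=2
Op 4: F0 acks idx 1 -> match: F0=2 F1=1; commitIndex=2
Op 5: F0 acks idx 2 -> match: F0=2 F1=1; commitIndex=2
Op 6: append 2 -> log_len=4

Answer: 2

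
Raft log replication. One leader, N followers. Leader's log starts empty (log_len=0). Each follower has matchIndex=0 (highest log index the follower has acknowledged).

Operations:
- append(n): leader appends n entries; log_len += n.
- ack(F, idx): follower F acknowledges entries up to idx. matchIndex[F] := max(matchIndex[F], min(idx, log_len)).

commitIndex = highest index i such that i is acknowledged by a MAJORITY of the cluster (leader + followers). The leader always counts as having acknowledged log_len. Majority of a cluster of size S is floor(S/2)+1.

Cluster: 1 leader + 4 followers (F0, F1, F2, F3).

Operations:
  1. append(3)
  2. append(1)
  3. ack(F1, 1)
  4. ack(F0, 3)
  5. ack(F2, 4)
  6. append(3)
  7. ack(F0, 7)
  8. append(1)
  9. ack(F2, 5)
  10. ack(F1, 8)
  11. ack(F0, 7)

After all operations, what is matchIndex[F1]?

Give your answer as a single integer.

Op 1: append 3 -> log_len=3
Op 2: append 1 -> log_len=4
Op 3: F1 acks idx 1 -> match: F0=0 F1=1 F2=0 F3=0; commitIndex=0
Op 4: F0 acks idx 3 -> match: F0=3 F1=1 F2=0 F3=0; commitIndex=1
Op 5: F2 acks idx 4 -> match: F0=3 F1=1 F2=4 F3=0; commitIndex=3
Op 6: append 3 -> log_len=7
Op 7: F0 acks idx 7 -> match: F0=7 F1=1 F2=4 F3=0; commitIndex=4
Op 8: append 1 -> log_len=8
Op 9: F2 acks idx 5 -> match: F0=7 F1=1 F2=5 F3=0; commitIndex=5
Op 10: F1 acks idx 8 -> match: F0=7 F1=8 F2=5 F3=0; commitIndex=7
Op 11: F0 acks idx 7 -> match: F0=7 F1=8 F2=5 F3=0; commitIndex=7

Answer: 8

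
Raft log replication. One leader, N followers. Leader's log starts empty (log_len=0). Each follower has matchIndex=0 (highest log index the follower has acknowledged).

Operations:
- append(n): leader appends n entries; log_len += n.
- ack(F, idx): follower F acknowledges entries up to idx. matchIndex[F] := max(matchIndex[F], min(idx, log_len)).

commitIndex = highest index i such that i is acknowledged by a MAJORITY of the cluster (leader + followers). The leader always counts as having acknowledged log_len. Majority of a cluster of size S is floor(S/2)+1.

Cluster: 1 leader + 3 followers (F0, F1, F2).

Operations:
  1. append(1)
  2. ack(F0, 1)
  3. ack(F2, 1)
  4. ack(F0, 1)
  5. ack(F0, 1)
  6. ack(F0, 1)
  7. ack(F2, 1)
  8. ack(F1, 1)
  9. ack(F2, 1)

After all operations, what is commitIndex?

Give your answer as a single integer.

Answer: 1

Derivation:
Op 1: append 1 -> log_len=1
Op 2: F0 acks idx 1 -> match: F0=1 F1=0 F2=0; commitIndex=0
Op 3: F2 acks idx 1 -> match: F0=1 F1=0 F2=1; commitIndex=1
Op 4: F0 acks idx 1 -> match: F0=1 F1=0 F2=1; commitIndex=1
Op 5: F0 acks idx 1 -> match: F0=1 F1=0 F2=1; commitIndex=1
Op 6: F0 acks idx 1 -> match: F0=1 F1=0 F2=1; commitIndex=1
Op 7: F2 acks idx 1 -> match: F0=1 F1=0 F2=1; commitIndex=1
Op 8: F1 acks idx 1 -> match: F0=1 F1=1 F2=1; commitIndex=1
Op 9: F2 acks idx 1 -> match: F0=1 F1=1 F2=1; commitIndex=1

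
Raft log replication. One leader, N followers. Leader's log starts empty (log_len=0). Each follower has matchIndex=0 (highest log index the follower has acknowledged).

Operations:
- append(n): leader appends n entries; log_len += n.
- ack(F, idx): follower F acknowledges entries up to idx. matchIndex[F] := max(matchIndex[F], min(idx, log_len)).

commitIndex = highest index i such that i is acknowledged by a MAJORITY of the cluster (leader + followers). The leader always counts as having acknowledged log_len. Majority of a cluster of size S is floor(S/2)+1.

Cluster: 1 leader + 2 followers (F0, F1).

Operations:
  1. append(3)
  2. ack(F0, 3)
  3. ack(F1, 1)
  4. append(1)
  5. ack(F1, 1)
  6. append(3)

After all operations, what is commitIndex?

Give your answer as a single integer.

Answer: 3

Derivation:
Op 1: append 3 -> log_len=3
Op 2: F0 acks idx 3 -> match: F0=3 F1=0; commitIndex=3
Op 3: F1 acks idx 1 -> match: F0=3 F1=1; commitIndex=3
Op 4: append 1 -> log_len=4
Op 5: F1 acks idx 1 -> match: F0=3 F1=1; commitIndex=3
Op 6: append 3 -> log_len=7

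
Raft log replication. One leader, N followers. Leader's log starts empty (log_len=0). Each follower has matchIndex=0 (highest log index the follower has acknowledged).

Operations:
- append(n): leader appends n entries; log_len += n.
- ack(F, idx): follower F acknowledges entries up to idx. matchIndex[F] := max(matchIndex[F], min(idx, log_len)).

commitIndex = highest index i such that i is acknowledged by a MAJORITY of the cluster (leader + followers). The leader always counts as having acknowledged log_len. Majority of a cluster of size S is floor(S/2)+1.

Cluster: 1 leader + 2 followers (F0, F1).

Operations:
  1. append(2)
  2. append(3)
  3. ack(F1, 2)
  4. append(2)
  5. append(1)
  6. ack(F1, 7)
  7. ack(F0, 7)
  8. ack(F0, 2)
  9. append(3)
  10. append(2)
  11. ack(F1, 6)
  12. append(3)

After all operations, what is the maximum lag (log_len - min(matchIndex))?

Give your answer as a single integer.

Answer: 9

Derivation:
Op 1: append 2 -> log_len=2
Op 2: append 3 -> log_len=5
Op 3: F1 acks idx 2 -> match: F0=0 F1=2; commitIndex=2
Op 4: append 2 -> log_len=7
Op 5: append 1 -> log_len=8
Op 6: F1 acks idx 7 -> match: F0=0 F1=7; commitIndex=7
Op 7: F0 acks idx 7 -> match: F0=7 F1=7; commitIndex=7
Op 8: F0 acks idx 2 -> match: F0=7 F1=7; commitIndex=7
Op 9: append 3 -> log_len=11
Op 10: append 2 -> log_len=13
Op 11: F1 acks idx 6 -> match: F0=7 F1=7; commitIndex=7
Op 12: append 3 -> log_len=16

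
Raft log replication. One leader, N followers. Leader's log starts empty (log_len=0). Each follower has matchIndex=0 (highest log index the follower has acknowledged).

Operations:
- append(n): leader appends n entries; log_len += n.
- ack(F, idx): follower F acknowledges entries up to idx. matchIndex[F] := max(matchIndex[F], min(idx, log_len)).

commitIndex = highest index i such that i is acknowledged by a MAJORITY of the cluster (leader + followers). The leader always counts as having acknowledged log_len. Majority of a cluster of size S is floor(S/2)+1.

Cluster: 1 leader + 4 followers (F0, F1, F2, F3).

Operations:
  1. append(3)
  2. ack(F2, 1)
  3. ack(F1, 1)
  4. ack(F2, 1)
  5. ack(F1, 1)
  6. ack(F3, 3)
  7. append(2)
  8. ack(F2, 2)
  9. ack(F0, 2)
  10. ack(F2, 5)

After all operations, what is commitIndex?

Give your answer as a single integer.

Op 1: append 3 -> log_len=3
Op 2: F2 acks idx 1 -> match: F0=0 F1=0 F2=1 F3=0; commitIndex=0
Op 3: F1 acks idx 1 -> match: F0=0 F1=1 F2=1 F3=0; commitIndex=1
Op 4: F2 acks idx 1 -> match: F0=0 F1=1 F2=1 F3=0; commitIndex=1
Op 5: F1 acks idx 1 -> match: F0=0 F1=1 F2=1 F3=0; commitIndex=1
Op 6: F3 acks idx 3 -> match: F0=0 F1=1 F2=1 F3=3; commitIndex=1
Op 7: append 2 -> log_len=5
Op 8: F2 acks idx 2 -> match: F0=0 F1=1 F2=2 F3=3; commitIndex=2
Op 9: F0 acks idx 2 -> match: F0=2 F1=1 F2=2 F3=3; commitIndex=2
Op 10: F2 acks idx 5 -> match: F0=2 F1=1 F2=5 F3=3; commitIndex=3

Answer: 3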